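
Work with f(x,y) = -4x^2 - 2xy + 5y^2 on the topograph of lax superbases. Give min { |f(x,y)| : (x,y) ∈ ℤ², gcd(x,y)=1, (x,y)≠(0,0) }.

descent: ρ → (5,2,-4)  [lands on river]
river: ρ → (-4,6,3)
river: ρ → (3,6,-4)
river: ρ → (-4,2,5)
river: ρ → (5,8,-1)
river: ρ → (-1,8,5)
closes: descent 1, river 6
min |a| on river = 1

1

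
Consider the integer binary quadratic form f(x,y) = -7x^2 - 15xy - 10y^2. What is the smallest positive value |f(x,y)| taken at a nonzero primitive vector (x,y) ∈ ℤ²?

translate: b→1 (≡15 mod 14), so (7,15,10)→(7,1,2)
flip: (7,1,2)→(2,-1,7)
reduced (well bottom): (2,-1,7) with a≤c, −a<b≤a
well minimum |f| = |-2| = 2 (negative-definite)

2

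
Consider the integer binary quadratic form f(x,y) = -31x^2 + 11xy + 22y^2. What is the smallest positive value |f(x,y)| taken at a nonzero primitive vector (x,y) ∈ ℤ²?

river: ρ → (22,33,-20)
river: ρ → (-20,47,8)
river: ρ → (8,49,-14)
river: ρ → (-14,35,29)
river: ρ → (29,23,-20)
river: ρ → (-20,17,32)
river: ρ → (32,47,-5)
river: ρ → (-5,53,2)
river: ρ → (2,51,-31)
river: ρ → (-31,11,22)
closes: descent 0, river 10
min |a| on river = 2

2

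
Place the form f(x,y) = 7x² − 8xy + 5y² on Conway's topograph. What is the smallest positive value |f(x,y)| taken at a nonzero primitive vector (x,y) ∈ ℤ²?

translate: b→6 (≡-8 mod 14), so (7,-8,5)→(7,6,4)
flip: (7,6,4)→(4,-6,7)
translate: b→2 (≡-6 mod 8), so (4,-6,7)→(4,2,5)
reduced (well bottom): (4,2,5) with a≤c, −a<b≤a
well minimum = a = 4

4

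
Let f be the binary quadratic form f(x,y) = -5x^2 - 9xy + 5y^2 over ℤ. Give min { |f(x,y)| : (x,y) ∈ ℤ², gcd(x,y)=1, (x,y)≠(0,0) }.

descent: ρ → (5,9,-5)  [lands on river]
river: ρ → (-5,11,3)
river: ρ → (3,13,-1)
river: ρ → (-1,13,3)
river: ρ → (3,11,-5)
river: ρ → (-5,9,5)
river: ρ → (5,11,-3)
river: ρ → (-3,13,1)
river: ρ → (1,13,-3)
river: ρ → (-3,11,5)
closes: descent 1, river 10
min |a| on river = 1

1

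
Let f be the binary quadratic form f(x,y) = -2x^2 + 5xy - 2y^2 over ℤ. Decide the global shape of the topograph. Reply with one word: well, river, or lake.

D = b²−4ac = 5² − 4·(-2)·(-2) = 9
D = 3² is a perfect square ⇒ form factors over ℤ ⇒ lakes

lake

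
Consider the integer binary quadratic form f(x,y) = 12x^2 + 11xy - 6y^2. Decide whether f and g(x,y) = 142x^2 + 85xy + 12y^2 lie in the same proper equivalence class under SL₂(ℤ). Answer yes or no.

D₁ = 409, D₂ = 409
river cycle of f (length 54): (-6, 13, 10), (10, 7, -9), (-9, 11, 8), (8, 5, -12), (-12, 19, 1), (1, 19, -12), (-12, 5, 8), (8, 11, -9), (-9, 7, 10), (10, 13, -6), … (44 more)
river cycle of g (length 54): (12, 11, -6), (-6, 13, 10), (10, 7, -9), (-9, 11, 8), (8, 5, -12), (-12, 19, 1), (1, 19, -12), (-12, 5, 8), (8, 11, -9), (-9, 7, 10), … (44 more)
cycles coincide ⇒ equivalent

yes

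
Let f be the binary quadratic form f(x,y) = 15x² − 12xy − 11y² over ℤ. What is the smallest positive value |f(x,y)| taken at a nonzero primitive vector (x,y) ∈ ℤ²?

descent: ρ → (-11,12,15)  [lands on river]
river: ρ → (15,18,-8)
river: ρ → (-8,14,19)
river: ρ → (19,24,-3)
river: ρ → (-3,24,19)
river: ρ → (19,14,-8)
river: ρ → (-8,18,15)
river: ρ → (15,12,-11)
river: ρ → (-11,10,16)
river: ρ → (16,22,-5)
river: ρ → (-5,28,1)
river: ρ → (1,28,-5)
river: ρ → (-5,22,16)
river: ρ → (16,10,-11)
closes: descent 1, river 14
min |a| on river = 1

1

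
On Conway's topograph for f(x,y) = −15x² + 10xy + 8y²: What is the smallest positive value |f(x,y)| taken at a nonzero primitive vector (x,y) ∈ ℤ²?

river: ρ → (8,22,-3)
river: ρ → (-3,20,15)
river: ρ → (15,10,-8)
river: ρ → (-8,22,3)
river: ρ → (3,20,-15)
river: ρ → (-15,10,8)
closes: descent 0, river 6
min |a| on river = 3

3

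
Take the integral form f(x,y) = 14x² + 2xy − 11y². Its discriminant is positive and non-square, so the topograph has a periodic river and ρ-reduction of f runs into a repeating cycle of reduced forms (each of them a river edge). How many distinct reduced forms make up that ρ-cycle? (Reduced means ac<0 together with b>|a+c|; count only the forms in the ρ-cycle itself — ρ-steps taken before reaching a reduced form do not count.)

D = 620, ⌊√D⌋ = 24
descent: ρ → (-11,20,5)  [lands on river]
river: ρ → (5,20,-11)
river: ρ → (-11,24,1)
river: ρ → (1,24,-11)
ρ-cycle length = 4 (tail of 1 descent step not counted)

4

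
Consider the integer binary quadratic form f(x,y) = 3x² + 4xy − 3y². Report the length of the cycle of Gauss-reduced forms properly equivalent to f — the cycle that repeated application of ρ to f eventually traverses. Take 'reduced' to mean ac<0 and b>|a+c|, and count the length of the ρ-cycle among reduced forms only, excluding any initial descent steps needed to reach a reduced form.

D = 52, ⌊√D⌋ = 7
river: ρ → (-3,2,4)
river: ρ → (4,6,-1)
river: ρ → (-1,6,4)
river: ρ → (4,2,-3)
river: ρ → (-3,4,3)
river: ρ → (3,2,-4)
river: ρ → (-4,6,1)
river: ρ → (1,6,-4)
river: ρ → (-4,2,3)
river: ρ → (3,4,-3)
ρ-cycle length = 10 (tail of 0 descent steps not counted)

10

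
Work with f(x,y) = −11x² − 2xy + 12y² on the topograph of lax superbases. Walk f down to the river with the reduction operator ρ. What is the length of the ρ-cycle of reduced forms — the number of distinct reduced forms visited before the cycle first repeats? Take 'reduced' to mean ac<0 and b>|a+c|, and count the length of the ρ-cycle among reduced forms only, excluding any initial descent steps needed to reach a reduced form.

D = 532, ⌊√D⌋ = 23
descent: ρ → (12,2,-11)  [lands on river]
river: ρ → (-11,20,3)
river: ρ → (3,22,-4)
river: ρ → (-4,18,13)
river: ρ → (13,8,-9)
river: ρ → (-9,10,12)
river: ρ → (12,14,-7)
river: ρ → (-7,14,12)
river: ρ → (12,10,-9)
river: ρ → (-9,8,13)
river: ρ → (13,18,-4)
river: ρ → (-4,22,3)
river: ρ → (3,20,-11)
river: ρ → (-11,2,12)
river: ρ → (12,22,-1)
river: ρ → (-1,22,12)
ρ-cycle length = 16 (tail of 1 descent step not counted)

16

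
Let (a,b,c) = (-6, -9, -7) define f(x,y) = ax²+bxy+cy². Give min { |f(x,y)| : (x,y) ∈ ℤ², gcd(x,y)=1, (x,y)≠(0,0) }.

translate: b→-3 (≡9 mod 12), so (6,9,7)→(6,-3,4)
flip: (6,-3,4)→(4,3,6)
reduced (well bottom): (4,3,6) with a≤c, −a<b≤a
well minimum |f| = |-4| = 4 (negative-definite)

4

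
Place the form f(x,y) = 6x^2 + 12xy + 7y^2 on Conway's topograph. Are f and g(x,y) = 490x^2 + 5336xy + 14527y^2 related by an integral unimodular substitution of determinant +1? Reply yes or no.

D₁ = -24, D₂ = -24
f: translate: b→0 (≡12 mod 12), so (6,12,7)→(6,0,1)
f: flip: (6,0,1)→(1,0,6)
f: reduced (well bottom): (1,0,6) with a≤c, −a<b≤a
g: translate: b→436 (≡5336 mod 980), so (490,5336,14527)→(490,436,97)
g: flip: (490,436,97)→(97,-436,490)
g: translate: b→-48 (≡-436 mod 194), so (97,-436,490)→(97,-48,6)
g: flip: (97,-48,6)→(6,48,97)
g: translate: b→0 (≡48 mod 12), so (6,48,97)→(6,0,1)
g: flip: (6,0,1)→(1,0,6)
g: reduced (well bottom): (1,0,6) with a≤c, −a<b≤a
reduced forms (1, 0, 6) vs (1, 0, 6) ⇒ equivalent

yes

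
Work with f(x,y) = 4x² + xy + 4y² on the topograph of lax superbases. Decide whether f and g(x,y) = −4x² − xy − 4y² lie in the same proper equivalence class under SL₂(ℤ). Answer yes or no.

D₁ = -63, D₂ = -63
f: reduced (well bottom): (4,1,4) with a≤c, −a<b≤a
g is negative-definite; reduce −g:
−g: reduced (well bottom): (4,1,4) with a≤c, −a<b≤a
flip sign back: reduced form of g is (-4,-1,-4)
reduced forms (4, 1, 4) vs (-4, -1, -4) ⇒ inequivalent

no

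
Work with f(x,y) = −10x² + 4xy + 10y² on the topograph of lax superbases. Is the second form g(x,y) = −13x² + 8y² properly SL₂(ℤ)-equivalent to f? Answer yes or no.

D₁ = 416, D₂ = 416
river cycle of f (length 6): (10, 16, -4), (-4, 16, 10), (10, 4, -10), (-10, 16, 4), (4, 16, -10), (-10, 4, 10)
river cycle of g (length 6): (8, 16, -5), (-5, 14, 11), (11, 8, -8), (-8, 8, 11), (11, 14, -5), (-5, 16, 8)
cycles differ ⇒ inequivalent

no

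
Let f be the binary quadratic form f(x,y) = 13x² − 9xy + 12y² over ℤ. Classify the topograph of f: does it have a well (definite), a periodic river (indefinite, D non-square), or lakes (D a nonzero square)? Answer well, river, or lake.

D = b²−4ac = (-9)² − 4·13·12 = -543
D < 0 ⇒ definite ⇒ every region one sign ⇒ single well

well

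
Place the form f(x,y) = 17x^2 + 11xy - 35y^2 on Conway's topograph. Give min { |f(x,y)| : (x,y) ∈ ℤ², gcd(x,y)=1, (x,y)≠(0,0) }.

descent: ρ → (-35,-11,17)
descent: ρ → (17,45,-7)  [lands on river]
river: ρ → (-7,39,35)
river: ρ → (35,31,-11)
river: ρ → (-11,35,29)
river: ρ → (29,23,-17)
river: ρ → (-17,45,7)
river: ρ → (7,39,-35)
river: ρ → (-35,31,11)
river: ρ → (11,35,-29)
river: ρ → (-29,23,17)
closes: descent 2, river 10
min |a| on river = 7

7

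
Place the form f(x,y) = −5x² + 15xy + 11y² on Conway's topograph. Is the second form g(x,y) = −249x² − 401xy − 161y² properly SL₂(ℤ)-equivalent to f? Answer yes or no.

D₁ = 445, D₂ = 445
river cycle of f (length 10): (11, 7, -9), (-9, 11, 9), (9, 7, -11), (-11, 15, 5), (5, 15, -11), (-11, 7, 9), (9, 11, -9), (-9, 7, 11), (11, 15, -5), (-5, 15, 11)
river cycle of g (length 10): (-9, 11, 9), (9, 7, -11), (-11, 15, 5), (5, 15, -11), (-11, 7, 9), (9, 11, -9), (-9, 7, 11), (11, 15, -5), (-5, 15, 11), (11, 7, -9)
cycles coincide ⇒ equivalent

yes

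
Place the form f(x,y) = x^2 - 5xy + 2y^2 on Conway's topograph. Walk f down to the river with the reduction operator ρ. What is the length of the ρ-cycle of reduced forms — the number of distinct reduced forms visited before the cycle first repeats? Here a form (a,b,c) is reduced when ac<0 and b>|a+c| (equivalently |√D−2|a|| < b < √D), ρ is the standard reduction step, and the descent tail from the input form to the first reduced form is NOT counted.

D = 17, ⌊√D⌋ = 4
descent: ρ → (2,1,-2)  [lands on river]
river: ρ → (-2,3,1)
river: ρ → (1,3,-2)
river: ρ → (-2,1,2)
river: ρ → (2,3,-1)
river: ρ → (-1,3,2)
ρ-cycle length = 6 (tail of 1 descent step not counted)

6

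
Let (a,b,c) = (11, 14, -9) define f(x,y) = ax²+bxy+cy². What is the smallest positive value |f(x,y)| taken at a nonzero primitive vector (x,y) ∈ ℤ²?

river: ρ → (-9,22,3)
river: ρ → (3,20,-16)
river: ρ → (-16,12,7)
river: ρ → (7,16,-12)
river: ρ → (-12,8,11)
river: ρ → (11,14,-9)
closes: descent 0, river 6
min |a| on river = 3

3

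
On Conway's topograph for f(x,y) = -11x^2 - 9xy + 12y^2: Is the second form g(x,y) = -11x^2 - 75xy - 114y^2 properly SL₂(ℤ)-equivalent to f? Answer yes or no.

D₁ = 609, D₂ = 609
river cycle of f (length 16): (12, 9, -11), (-11, 13, 10), (10, 7, -14), (-14, 21, 3), (3, 21, -14), (-14, 7, 10), (10, 13, -11), (-11, 9, 12), (12, 15, -8), (-8, 17, 10), … (6 more)
river cycle of g (length 16): (-11, 13, 10), (10, 7, -14), (-14, 21, 3), (3, 21, -14), (-14, 7, 10), (10, 13, -11), (-11, 9, 12), (12, 15, -8), (-8, 17, 10), (10, 23, -2), … (6 more)
cycles coincide ⇒ equivalent

yes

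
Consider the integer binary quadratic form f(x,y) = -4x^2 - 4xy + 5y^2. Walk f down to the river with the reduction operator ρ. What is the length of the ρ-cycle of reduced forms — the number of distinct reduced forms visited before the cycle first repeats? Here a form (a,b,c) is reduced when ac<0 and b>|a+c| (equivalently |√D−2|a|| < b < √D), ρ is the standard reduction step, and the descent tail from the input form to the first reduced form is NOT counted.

D = 96, ⌊√D⌋ = 9
descent: ρ → (5,4,-4)  [lands on river]
river: ρ → (-4,4,5)
river: ρ → (5,6,-3)
river: ρ → (-3,6,5)
ρ-cycle length = 4 (tail of 1 descent step not counted)

4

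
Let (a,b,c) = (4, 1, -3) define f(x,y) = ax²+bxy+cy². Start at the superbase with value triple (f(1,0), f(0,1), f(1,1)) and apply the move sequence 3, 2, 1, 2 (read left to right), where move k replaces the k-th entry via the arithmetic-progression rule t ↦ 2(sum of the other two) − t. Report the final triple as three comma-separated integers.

start (4,-3,2) = (f(1,0),f(0,1),f(1,1))
replace slot 3: 2·(4+(-3)) − 2 = 0 → (4,-3,0)
replace slot 2: 2·(4+0) − (-3) = 11 → (4,11,0)
replace slot 1: 2·(11+0) − 4 = 18 → (18,11,0)
replace slot 2: 2·(18+0) − 11 = 25 → (18,25,0)

18,25,0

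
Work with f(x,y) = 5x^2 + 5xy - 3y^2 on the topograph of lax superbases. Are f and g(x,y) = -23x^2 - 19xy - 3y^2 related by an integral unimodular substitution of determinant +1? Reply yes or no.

D₁ = 85, D₂ = 85
river cycle of f (length 6): (-3, 7, 3), (3, 5, -5), (-5, 5, 3), (3, 7, -3), (-3, 5, 5), (5, 5, -3)
river cycle of g (length 6): (-3, 7, 3), (3, 5, -5), (-5, 5, 3), (3, 7, -3), (-3, 5, 5), (5, 5, -3)
cycles coincide ⇒ equivalent

yes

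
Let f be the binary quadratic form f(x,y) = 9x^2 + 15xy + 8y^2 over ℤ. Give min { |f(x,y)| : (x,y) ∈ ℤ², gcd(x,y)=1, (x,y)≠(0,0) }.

translate: b→-3 (≡15 mod 18), so (9,15,8)→(9,-3,2)
flip: (9,-3,2)→(2,3,9)
translate: b→-1 (≡3 mod 4), so (2,3,9)→(2,-1,8)
reduced (well bottom): (2,-1,8) with a≤c, −a<b≤a
well minimum = a = 2

2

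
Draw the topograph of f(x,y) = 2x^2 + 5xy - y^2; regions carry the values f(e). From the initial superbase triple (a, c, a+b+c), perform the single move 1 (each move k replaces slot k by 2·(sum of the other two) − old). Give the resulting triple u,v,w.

start (2,-1,6) = (f(1,0),f(0,1),f(1,1))
replace slot 1: 2·((-1)+6) − 2 = 8 → (8,-1,6)

8,-1,6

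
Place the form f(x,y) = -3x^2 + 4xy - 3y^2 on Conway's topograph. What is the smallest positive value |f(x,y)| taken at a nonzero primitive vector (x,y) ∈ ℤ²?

translate: b→2 (≡-4 mod 6), so (3,-4,3)→(3,2,2)
flip: (3,2,2)→(2,-2,3)
translate: b→2 (≡-2 mod 4), so (2,-2,3)→(2,2,3)
reduced (well bottom): (2,2,3) with a≤c, −a<b≤a
well minimum |f| = |-2| = 2 (negative-definite)

2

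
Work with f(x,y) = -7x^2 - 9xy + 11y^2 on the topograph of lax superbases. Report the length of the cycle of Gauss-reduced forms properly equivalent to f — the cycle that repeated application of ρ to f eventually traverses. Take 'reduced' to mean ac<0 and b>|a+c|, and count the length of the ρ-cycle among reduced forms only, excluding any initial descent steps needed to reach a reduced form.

D = 389, ⌊√D⌋ = 19
descent: ρ → (11,9,-7)  [lands on river]
river: ρ → (-7,19,1)
river: ρ → (1,19,-7)
river: ρ → (-7,9,11)
river: ρ → (11,13,-5)
river: ρ → (-5,17,5)
river: ρ → (5,13,-11)
river: ρ → (-11,9,7)
river: ρ → (7,19,-1)
river: ρ → (-1,19,7)
river: ρ → (7,9,-11)
river: ρ → (-11,13,5)
river: ρ → (5,17,-5)
river: ρ → (-5,13,11)
ρ-cycle length = 14 (tail of 1 descent step not counted)

14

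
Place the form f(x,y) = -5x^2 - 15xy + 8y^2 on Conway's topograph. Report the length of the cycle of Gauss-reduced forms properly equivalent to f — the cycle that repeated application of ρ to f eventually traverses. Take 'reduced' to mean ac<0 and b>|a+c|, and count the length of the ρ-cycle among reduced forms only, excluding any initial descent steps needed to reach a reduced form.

D = 385, ⌊√D⌋ = 19
descent: ρ → (8,15,-5)  [lands on river]
river: ρ → (-5,15,8)
river: ρ → (8,17,-3)
river: ρ → (-3,19,2)
river: ρ → (2,17,-12)
river: ρ → (-12,7,7)
river: ρ → (7,7,-12)
river: ρ → (-12,17,2)
river: ρ → (2,19,-3)
river: ρ → (-3,17,8)
ρ-cycle length = 10 (tail of 1 descent step not counted)

10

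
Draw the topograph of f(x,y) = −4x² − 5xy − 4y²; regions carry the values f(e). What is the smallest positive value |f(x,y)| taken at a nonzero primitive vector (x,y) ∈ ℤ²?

translate: b→-3 (≡5 mod 8), so (4,5,4)→(4,-3,3)
flip: (4,-3,3)→(3,3,4)
reduced (well bottom): (3,3,4) with a≤c, −a<b≤a
well minimum |f| = |-3| = 3 (negative-definite)

3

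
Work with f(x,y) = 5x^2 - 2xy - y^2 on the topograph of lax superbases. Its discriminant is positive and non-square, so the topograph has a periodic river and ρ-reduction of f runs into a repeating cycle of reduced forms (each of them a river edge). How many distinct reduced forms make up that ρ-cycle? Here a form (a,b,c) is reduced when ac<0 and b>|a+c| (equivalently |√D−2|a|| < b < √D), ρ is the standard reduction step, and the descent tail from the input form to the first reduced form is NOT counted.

D = 24, ⌊√D⌋ = 4
descent: ρ → (-1,4,2)  [lands on river]
river: ρ → (2,4,-1)
ρ-cycle length = 2 (tail of 1 descent step not counted)

2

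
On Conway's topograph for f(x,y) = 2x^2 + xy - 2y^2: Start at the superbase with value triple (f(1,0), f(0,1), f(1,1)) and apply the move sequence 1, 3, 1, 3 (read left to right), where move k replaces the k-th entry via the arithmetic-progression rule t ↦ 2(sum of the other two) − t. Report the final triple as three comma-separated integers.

start (2,-2,1) = (f(1,0),f(0,1),f(1,1))
replace slot 1: 2·((-2)+1) − 2 = -4 → (-4,-2,1)
replace slot 3: 2·((-4)+(-2)) − 1 = -13 → (-4,-2,-13)
replace slot 1: 2·((-2)+(-13)) − (-4) = -26 → (-26,-2,-13)
replace slot 3: 2·((-26)+(-2)) − (-13) = -43 → (-26,-2,-43)

-26,-2,-43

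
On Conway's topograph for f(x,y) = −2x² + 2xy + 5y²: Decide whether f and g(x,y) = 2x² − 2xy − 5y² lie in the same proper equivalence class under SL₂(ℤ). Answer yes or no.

D₁ = 44, D₂ = 44
river cycle of f (length 2): (-2, 6, 1), (1, 6, -2)
river cycle of g (length 2): (2, 6, -1), (-1, 6, 2)
cycles differ ⇒ inequivalent

no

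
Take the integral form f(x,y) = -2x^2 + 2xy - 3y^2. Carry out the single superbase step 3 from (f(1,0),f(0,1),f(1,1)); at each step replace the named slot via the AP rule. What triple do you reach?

start (-2,-3,-3) = (f(1,0),f(0,1),f(1,1))
replace slot 3: 2·((-2)+(-3)) − (-3) = -7 → (-2,-3,-7)

-2,-3,-7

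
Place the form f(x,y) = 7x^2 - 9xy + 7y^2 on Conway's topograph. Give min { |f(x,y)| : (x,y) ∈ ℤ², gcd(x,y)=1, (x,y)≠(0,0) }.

translate: b→5 (≡-9 mod 14), so (7,-9,7)→(7,5,5)
flip: (7,5,5)→(5,-5,7)
translate: b→5 (≡-5 mod 10), so (5,-5,7)→(5,5,7)
reduced (well bottom): (5,5,7) with a≤c, −a<b≤a
well minimum = a = 5

5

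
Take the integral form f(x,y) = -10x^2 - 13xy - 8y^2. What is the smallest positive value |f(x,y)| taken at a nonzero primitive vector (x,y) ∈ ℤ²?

translate: b→-7 (≡13 mod 20), so (10,13,8)→(10,-7,5)
flip: (10,-7,5)→(5,7,10)
translate: b→-3 (≡7 mod 10), so (5,7,10)→(5,-3,8)
reduced (well bottom): (5,-3,8) with a≤c, −a<b≤a
well minimum |f| = |-5| = 5 (negative-definite)

5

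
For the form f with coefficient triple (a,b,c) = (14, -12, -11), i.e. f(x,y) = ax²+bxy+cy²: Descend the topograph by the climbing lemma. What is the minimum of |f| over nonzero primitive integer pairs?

descent: ρ → (-11,12,14)  [lands on river]
river: ρ → (14,16,-9)
river: ρ → (-9,20,10)
river: ρ → (10,20,-9)
river: ρ → (-9,16,14)
river: ρ → (14,12,-11)
river: ρ → (-11,10,15)
river: ρ → (15,20,-6)
river: ρ → (-6,16,21)
river: ρ → (21,26,-1)
river: ρ → (-1,26,21)
river: ρ → (21,16,-6)
river: ρ → (-6,20,15)
river: ρ → (15,10,-11)
closes: descent 1, river 14
min |a| on river = 1

1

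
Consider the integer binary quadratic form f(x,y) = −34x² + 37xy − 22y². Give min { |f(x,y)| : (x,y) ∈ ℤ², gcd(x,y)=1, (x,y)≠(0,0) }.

translate: b→31 (≡-37 mod 68), so (34,-37,22)→(34,31,19)
flip: (34,31,19)→(19,-31,34)
translate: b→7 (≡-31 mod 38), so (19,-31,34)→(19,7,22)
reduced (well bottom): (19,7,22) with a≤c, −a<b≤a
well minimum |f| = |-19| = 19 (negative-definite)

19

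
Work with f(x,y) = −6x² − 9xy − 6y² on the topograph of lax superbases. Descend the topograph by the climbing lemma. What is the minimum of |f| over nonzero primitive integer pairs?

translate: b→-3 (≡9 mod 12), so (6,9,6)→(6,-3,3)
flip: (6,-3,3)→(3,3,6)
reduced (well bottom): (3,3,6) with a≤c, −a<b≤a
well minimum |f| = |-3| = 3 (negative-definite)

3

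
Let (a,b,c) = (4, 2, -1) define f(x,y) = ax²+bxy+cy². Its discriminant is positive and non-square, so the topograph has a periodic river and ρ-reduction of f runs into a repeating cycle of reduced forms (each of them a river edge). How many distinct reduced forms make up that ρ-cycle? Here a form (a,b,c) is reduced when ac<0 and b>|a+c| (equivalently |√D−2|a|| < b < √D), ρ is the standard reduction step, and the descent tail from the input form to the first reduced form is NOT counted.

D = 20, ⌊√D⌋ = 4
descent: ρ → (-1,4,1)  [lands on river]
river: ρ → (1,4,-1)
ρ-cycle length = 2 (tail of 1 descent step not counted)

2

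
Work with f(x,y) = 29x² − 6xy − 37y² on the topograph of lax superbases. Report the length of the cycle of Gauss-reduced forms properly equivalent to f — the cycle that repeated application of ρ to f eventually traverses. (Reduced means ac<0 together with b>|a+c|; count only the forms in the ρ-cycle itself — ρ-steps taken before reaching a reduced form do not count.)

D = 4328, ⌊√D⌋ = 65
descent: ρ → (-37,6,29)
descent: ρ → (29,52,-14)  [lands on river]
river: ρ → (-14,60,13)
river: ρ → (13,44,-46)
river: ρ → (-46,48,11)
river: ρ → (11,62,-11)
river: ρ → (-11,48,46)
river: ρ → (46,44,-13)
river: ρ → (-13,60,14)
river: ρ → (14,52,-29)
river: ρ → (-29,64,2)
river: ρ → (2,64,-29)
river: ρ → (-29,52,14)
river: ρ → (14,60,-13)
river: ρ → (-13,44,46)
river: ρ → (46,48,-11)
river: ρ → (-11,62,11)
river: ρ → (11,48,-46)
river: ρ → (-46,44,13)
river: ρ → (13,60,-14)
river: ρ → (-14,52,29)
river: ρ → (29,64,-2)
river: ρ → (-2,64,29)
ρ-cycle length = 22 (tail of 2 descent steps not counted)

22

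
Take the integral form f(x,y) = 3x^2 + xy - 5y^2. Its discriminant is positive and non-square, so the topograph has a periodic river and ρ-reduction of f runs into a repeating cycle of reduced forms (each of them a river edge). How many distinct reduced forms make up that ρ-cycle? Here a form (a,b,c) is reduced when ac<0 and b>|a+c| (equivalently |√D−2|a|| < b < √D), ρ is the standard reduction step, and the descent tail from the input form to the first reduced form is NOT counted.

D = 61, ⌊√D⌋ = 7
descent: ρ → (-5,-1,3)
descent: ρ → (3,7,-1)  [lands on river]
river: ρ → (-1,7,3)
river: ρ → (3,5,-3)
river: ρ → (-3,7,1)
river: ρ → (1,7,-3)
river: ρ → (-3,5,3)
ρ-cycle length = 6 (tail of 2 descent steps not counted)

6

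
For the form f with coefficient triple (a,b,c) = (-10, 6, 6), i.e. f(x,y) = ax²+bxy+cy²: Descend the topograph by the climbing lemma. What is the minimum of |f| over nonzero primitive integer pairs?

river: ρ → (6,6,-10)
river: ρ → (-10,14,2)
river: ρ → (2,14,-10)
river: ρ → (-10,6,6)
closes: descent 0, river 4
min |a| on river = 2

2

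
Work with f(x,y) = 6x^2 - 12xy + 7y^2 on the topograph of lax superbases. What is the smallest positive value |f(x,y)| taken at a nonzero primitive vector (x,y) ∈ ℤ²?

translate: b→0 (≡-12 mod 12), so (6,-12,7)→(6,0,1)
flip: (6,0,1)→(1,0,6)
reduced (well bottom): (1,0,6) with a≤c, −a<b≤a
well minimum = a = 1

1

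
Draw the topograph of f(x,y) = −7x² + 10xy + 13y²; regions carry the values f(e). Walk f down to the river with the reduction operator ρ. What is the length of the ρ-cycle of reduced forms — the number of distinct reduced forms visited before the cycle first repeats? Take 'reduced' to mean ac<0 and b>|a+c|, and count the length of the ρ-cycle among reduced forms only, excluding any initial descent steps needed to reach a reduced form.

D = 464, ⌊√D⌋ = 21
river: ρ → (13,16,-4)
river: ρ → (-4,16,13)
river: ρ → (13,10,-7)
river: ρ → (-7,18,5)
river: ρ → (5,12,-16)
river: ρ → (-16,20,1)
river: ρ → (1,20,-16)
river: ρ → (-16,12,5)
river: ρ → (5,18,-7)
river: ρ → (-7,10,13)
ρ-cycle length = 10 (tail of 0 descent steps not counted)

10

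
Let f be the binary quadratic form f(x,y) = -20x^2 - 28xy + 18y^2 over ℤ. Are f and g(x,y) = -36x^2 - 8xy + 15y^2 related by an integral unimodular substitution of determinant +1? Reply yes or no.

D₁ = 2224, D₂ = 2224
river cycle of f (length 18): (18, 28, -20), (-20, 12, 26), (26, 40, -6), (-6, 44, 12), (12, 28, -30), (-30, 32, 10), (10, 28, -36), (-36, 44, 2), (2, 44, -36), (-36, 28, 10), … (8 more)
river cycle of g (length 36): (15, 38, -13), (-13, 40, 12), (12, 32, -25), (-25, 18, 19), (19, 20, -24), (-24, 28, 15), (15, 32, -20), (-20, 8, 27), (27, 46, -1), (-1, 46, 27), … (26 more)
cycles differ ⇒ inequivalent

no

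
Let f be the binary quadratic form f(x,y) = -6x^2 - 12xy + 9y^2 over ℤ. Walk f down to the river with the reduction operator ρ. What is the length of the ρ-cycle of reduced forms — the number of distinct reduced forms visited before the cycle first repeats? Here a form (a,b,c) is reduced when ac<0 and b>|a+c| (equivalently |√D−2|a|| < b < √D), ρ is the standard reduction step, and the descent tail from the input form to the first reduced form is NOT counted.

D = 360, ⌊√D⌋ = 18
descent: ρ → (9,12,-6)  [lands on river]
river: ρ → (-6,12,9)
river: ρ → (9,6,-9)
river: ρ → (-9,12,6)
river: ρ → (6,12,-9)
river: ρ → (-9,6,9)
ρ-cycle length = 6 (tail of 1 descent step not counted)

6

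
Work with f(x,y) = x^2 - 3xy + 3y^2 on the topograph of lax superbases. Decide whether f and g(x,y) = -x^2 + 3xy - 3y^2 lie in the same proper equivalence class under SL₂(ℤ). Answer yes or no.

D₁ = -3, D₂ = -3
f: translate: b→1 (≡-3 mod 2), so (1,-3,3)→(1,1,1)
f: reduced (well bottom): (1,1,1) with a≤c, −a<b≤a
g is negative-definite; reduce −g:
−g: translate: b→1 (≡-3 mod 2), so (1,-3,3)→(1,1,1)
−g: reduced (well bottom): (1,1,1) with a≤c, −a<b≤a
flip sign back: reduced form of g is (-1,-1,-1)
reduced forms (1, 1, 1) vs (-1, -1, -1) ⇒ inequivalent

no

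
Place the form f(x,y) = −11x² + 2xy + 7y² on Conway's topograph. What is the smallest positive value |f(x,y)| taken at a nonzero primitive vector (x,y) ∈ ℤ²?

descent: ρ → (7,12,-6)  [lands on river]
river: ρ → (-6,12,7)
river: ρ → (7,16,-2)
river: ρ → (-2,16,7)
closes: descent 1, river 4
min |a| on river = 2

2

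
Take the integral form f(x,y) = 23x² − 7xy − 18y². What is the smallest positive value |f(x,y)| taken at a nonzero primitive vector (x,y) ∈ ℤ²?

descent: ρ → (-18,7,23)  [lands on river]
river: ρ → (23,39,-2)
river: ρ → (-2,41,3)
river: ρ → (3,37,-28)
river: ρ → (-28,19,12)
river: ρ → (12,29,-18)
closes: descent 1, river 6
min |a| on river = 2

2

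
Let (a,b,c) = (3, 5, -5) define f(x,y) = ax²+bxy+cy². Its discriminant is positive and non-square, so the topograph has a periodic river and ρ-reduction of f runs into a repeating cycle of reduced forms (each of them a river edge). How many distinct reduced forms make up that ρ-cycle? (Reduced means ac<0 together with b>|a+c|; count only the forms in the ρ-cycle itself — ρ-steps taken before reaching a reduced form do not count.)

D = 85, ⌊√D⌋ = 9
river: ρ → (-5,5,3)
river: ρ → (3,7,-3)
river: ρ → (-3,5,5)
river: ρ → (5,5,-3)
river: ρ → (-3,7,3)
river: ρ → (3,5,-5)
ρ-cycle length = 6 (tail of 0 descent steps not counted)

6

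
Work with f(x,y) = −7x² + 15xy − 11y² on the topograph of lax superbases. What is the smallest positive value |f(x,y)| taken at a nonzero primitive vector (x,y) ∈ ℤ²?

translate: b→-1 (≡-15 mod 14), so (7,-15,11)→(7,-1,3)
flip: (7,-1,3)→(3,1,7)
reduced (well bottom): (3,1,7) with a≤c, −a<b≤a
well minimum |f| = |-3| = 3 (negative-definite)

3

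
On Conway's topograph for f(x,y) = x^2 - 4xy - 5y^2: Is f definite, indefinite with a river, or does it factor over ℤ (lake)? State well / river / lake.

D = b²−4ac = (-4)² − 4·1·(-5) = 36
D = 6² is a perfect square ⇒ form factors over ℤ ⇒ lakes

lake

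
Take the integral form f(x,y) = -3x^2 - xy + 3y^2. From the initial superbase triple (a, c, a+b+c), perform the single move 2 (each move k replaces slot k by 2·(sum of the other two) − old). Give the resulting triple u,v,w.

start (-3,3,-1) = (f(1,0),f(0,1),f(1,1))
replace slot 2: 2·((-3)+(-1)) − 3 = -11 → (-3,-11,-1)

-3,-11,-1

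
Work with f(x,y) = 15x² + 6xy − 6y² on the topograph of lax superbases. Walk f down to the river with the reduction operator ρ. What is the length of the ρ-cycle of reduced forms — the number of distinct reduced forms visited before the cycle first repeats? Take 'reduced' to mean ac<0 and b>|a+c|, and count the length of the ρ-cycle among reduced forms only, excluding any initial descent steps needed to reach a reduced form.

D = 396, ⌊√D⌋ = 19
descent: ρ → (-6,18,3)  [lands on river]
river: ρ → (3,18,-6)
ρ-cycle length = 2 (tail of 1 descent step not counted)

2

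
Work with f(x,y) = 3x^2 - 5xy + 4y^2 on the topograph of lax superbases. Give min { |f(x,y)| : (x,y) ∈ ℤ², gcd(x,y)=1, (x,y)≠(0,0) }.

translate: b→1 (≡-5 mod 6), so (3,-5,4)→(3,1,2)
flip: (3,1,2)→(2,-1,3)
reduced (well bottom): (2,-1,3) with a≤c, −a<b≤a
well minimum = a = 2

2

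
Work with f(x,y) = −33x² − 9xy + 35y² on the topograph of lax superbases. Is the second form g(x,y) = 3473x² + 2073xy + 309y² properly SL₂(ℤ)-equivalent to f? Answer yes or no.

D₁ = 4701, D₂ = 4701
river cycle of f (length 34): (35, 9, -33), (-33, 57, 11), (11, 53, -43), (-43, 33, 21), (21, 51, -25), (-25, 49, 23), (23, 43, -31), (-31, 19, 35), (35, 51, -15), (-15, 39, 53), … (24 more)
river cycle of g (length 34): (35, 9, -33), (-33, 57, 11), (11, 53, -43), (-43, 33, 21), (21, 51, -25), (-25, 49, 23), (23, 43, -31), (-31, 19, 35), (35, 51, -15), (-15, 39, 53), … (24 more)
cycles coincide ⇒ equivalent

yes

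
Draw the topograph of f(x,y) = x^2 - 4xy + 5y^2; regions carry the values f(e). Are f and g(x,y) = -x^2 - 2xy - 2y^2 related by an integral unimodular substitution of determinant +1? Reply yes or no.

D₁ = -4, D₂ = -4
f: translate: b→0 (≡-4 mod 2), so (1,-4,5)→(1,0,1)
f: reduced (well bottom): (1,0,1) with a≤c, −a<b≤a
g is negative-definite; reduce −g:
−g: translate: b→0 (≡2 mod 2), so (1,2,2)→(1,0,1)
−g: reduced (well bottom): (1,0,1) with a≤c, −a<b≤a
flip sign back: reduced form of g is (-1,0,-1)
reduced forms (1, 0, 1) vs (-1, 0, -1) ⇒ inequivalent

no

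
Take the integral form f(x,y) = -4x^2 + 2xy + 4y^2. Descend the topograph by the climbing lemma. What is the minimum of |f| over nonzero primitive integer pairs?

river: ρ → (4,6,-2)
river: ρ → (-2,6,4)
river: ρ → (4,2,-4)
river: ρ → (-4,6,2)
river: ρ → (2,6,-4)
river: ρ → (-4,2,4)
closes: descent 0, river 6
min |a| on river = 2

2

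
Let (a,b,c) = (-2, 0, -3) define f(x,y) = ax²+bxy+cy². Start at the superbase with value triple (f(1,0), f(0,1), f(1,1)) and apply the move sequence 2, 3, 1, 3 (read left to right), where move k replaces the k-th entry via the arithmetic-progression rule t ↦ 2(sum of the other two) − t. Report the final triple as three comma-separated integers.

start (-2,-3,-5) = (f(1,0),f(0,1),f(1,1))
replace slot 2: 2·((-2)+(-5)) − (-3) = -11 → (-2,-11,-5)
replace slot 3: 2·((-2)+(-11)) − (-5) = -21 → (-2,-11,-21)
replace slot 1: 2·((-11)+(-21)) − (-2) = -62 → (-62,-11,-21)
replace slot 3: 2·((-62)+(-11)) − (-21) = -125 → (-62,-11,-125)

-62,-11,-125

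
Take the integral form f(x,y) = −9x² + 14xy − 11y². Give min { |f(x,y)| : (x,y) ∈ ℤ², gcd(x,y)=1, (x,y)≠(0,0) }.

translate: b→4 (≡-14 mod 18), so (9,-14,11)→(9,4,6)
flip: (9,4,6)→(6,-4,9)
reduced (well bottom): (6,-4,9) with a≤c, −a<b≤a
well minimum |f| = |-6| = 6 (negative-definite)

6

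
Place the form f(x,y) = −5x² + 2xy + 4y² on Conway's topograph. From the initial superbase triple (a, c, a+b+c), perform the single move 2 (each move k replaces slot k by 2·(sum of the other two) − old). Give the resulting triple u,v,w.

start (-5,4,1) = (f(1,0),f(0,1),f(1,1))
replace slot 2: 2·((-5)+1) − 4 = -12 → (-5,-12,1)

-5,-12,1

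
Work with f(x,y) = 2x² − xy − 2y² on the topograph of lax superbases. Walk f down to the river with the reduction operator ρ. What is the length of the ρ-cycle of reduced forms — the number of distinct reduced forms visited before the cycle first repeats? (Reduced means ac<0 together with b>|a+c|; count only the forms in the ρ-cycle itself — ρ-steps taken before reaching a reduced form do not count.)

D = 17, ⌊√D⌋ = 4
descent: ρ → (-2,1,2)  [lands on river]
river: ρ → (2,3,-1)
river: ρ → (-1,3,2)
river: ρ → (2,1,-2)
river: ρ → (-2,3,1)
river: ρ → (1,3,-2)
ρ-cycle length = 6 (tail of 1 descent step not counted)

6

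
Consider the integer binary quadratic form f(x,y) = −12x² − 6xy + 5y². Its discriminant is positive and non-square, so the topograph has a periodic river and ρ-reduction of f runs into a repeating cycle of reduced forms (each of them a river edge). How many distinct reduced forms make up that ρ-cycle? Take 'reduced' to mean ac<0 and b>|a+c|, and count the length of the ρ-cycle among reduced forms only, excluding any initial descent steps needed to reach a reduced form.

D = 276, ⌊√D⌋ = 16
descent: ρ → (5,16,-1)  [lands on river]
river: ρ → (-1,16,5)
river: ρ → (5,14,-4)
river: ρ → (-4,10,11)
river: ρ → (11,12,-3)
river: ρ → (-3,12,11)
river: ρ → (11,10,-4)
river: ρ → (-4,14,5)
ρ-cycle length = 8 (tail of 1 descent step not counted)

8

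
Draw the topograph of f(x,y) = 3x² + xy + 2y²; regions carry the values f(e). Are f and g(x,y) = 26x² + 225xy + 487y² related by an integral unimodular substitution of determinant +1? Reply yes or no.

D₁ = -23, D₂ = -23
f: flip: (3,1,2)→(2,-1,3)
f: reduced (well bottom): (2,-1,3) with a≤c, −a<b≤a
g: translate: b→17 (≡225 mod 52), so (26,225,487)→(26,17,3)
g: flip: (26,17,3)→(3,-17,26)
g: translate: b→1 (≡-17 mod 6), so (3,-17,26)→(3,1,2)
g: flip: (3,1,2)→(2,-1,3)
g: reduced (well bottom): (2,-1,3) with a≤c, −a<b≤a
reduced forms (2, -1, 3) vs (2, -1, 3) ⇒ equivalent

yes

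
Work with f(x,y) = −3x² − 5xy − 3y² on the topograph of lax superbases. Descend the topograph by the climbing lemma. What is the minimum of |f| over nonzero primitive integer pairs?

translate: b→-1 (≡5 mod 6), so (3,5,3)→(3,-1,1)
flip: (3,-1,1)→(1,1,3)
reduced (well bottom): (1,1,3) with a≤c, −a<b≤a
well minimum |f| = |-1| = 1 (negative-definite)

1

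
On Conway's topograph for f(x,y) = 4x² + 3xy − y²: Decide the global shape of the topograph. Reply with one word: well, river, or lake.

D = b²−4ac = 3² − 4·4·(-1) = 25
D = 5² is a perfect square ⇒ form factors over ℤ ⇒ lakes

lake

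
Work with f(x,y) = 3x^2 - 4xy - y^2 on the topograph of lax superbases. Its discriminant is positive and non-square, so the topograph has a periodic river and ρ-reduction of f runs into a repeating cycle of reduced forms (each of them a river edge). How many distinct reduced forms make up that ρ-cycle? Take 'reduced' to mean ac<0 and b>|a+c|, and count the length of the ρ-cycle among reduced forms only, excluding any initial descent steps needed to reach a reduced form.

D = 28, ⌊√D⌋ = 5
descent: ρ → (-1,4,3)  [lands on river]
river: ρ → (3,2,-2)
river: ρ → (-2,2,3)
river: ρ → (3,4,-1)
ρ-cycle length = 4 (tail of 1 descent step not counted)

4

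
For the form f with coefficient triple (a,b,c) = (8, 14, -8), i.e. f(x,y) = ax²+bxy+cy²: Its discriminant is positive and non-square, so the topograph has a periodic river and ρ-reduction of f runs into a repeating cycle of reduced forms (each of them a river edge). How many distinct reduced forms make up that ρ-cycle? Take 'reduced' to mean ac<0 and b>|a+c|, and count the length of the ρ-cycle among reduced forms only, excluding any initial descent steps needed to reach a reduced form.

D = 452, ⌊√D⌋ = 21
river: ρ → (-8,18,4)
river: ρ → (4,14,-16)
river: ρ → (-16,18,2)
river: ρ → (2,18,-16)
river: ρ → (-16,14,4)
river: ρ → (4,18,-8)
river: ρ → (-8,14,8)
river: ρ → (8,18,-4)
river: ρ → (-4,14,16)
river: ρ → (16,18,-2)
river: ρ → (-2,18,16)
river: ρ → (16,14,-4)
river: ρ → (-4,18,8)
river: ρ → (8,14,-8)
ρ-cycle length = 14 (tail of 0 descent steps not counted)

14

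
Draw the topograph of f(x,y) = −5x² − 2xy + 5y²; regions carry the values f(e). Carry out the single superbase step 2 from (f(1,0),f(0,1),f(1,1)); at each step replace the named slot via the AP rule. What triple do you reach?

start (-5,5,-2) = (f(1,0),f(0,1),f(1,1))
replace slot 2: 2·((-5)+(-2)) − 5 = -19 → (-5,-19,-2)

-5,-19,-2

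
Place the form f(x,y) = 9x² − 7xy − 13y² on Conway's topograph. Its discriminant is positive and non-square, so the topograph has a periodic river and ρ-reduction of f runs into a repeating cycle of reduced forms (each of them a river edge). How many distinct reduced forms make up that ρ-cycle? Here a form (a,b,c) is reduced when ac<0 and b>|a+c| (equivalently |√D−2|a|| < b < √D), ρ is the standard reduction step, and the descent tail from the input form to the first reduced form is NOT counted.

D = 517, ⌊√D⌋ = 22
descent: ρ → (-13,7,9)  [lands on river]
river: ρ → (9,11,-11)
river: ρ → (-11,11,9)
river: ρ → (9,7,-13)
river: ρ → (-13,19,3)
river: ρ → (3,17,-19)
river: ρ → (-19,21,1)
river: ρ → (1,21,-19)
river: ρ → (-19,17,3)
river: ρ → (3,19,-13)
ρ-cycle length = 10 (tail of 1 descent step not counted)

10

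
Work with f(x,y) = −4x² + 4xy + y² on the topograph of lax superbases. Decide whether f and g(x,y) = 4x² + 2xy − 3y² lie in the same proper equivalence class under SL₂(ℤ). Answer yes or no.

D₁ = 32, D₂ = 52
discriminants differ ⇒ not SL₂(ℤ)-equivalent

no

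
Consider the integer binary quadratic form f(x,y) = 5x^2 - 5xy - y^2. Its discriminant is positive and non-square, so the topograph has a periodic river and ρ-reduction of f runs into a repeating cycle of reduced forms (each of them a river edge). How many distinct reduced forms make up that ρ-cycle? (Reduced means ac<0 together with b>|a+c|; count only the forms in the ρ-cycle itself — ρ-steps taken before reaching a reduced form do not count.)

D = 45, ⌊√D⌋ = 6
descent: ρ → (-1,5,5)  [lands on river]
river: ρ → (5,5,-1)
ρ-cycle length = 2 (tail of 1 descent step not counted)

2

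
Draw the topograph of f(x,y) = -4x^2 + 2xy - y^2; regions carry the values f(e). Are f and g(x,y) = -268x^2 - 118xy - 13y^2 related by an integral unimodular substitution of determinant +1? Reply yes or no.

D₁ = -12, D₂ = -12
f is negative-definite; reduce −f:
−f: flip: (4,-2,1)→(1,2,4)
−f: translate: b→0 (≡2 mod 2), so (1,2,4)→(1,0,3)
−f: reduced (well bottom): (1,0,3) with a≤c, −a<b≤a
flip sign back: reduced form of f is (-1,0,-3)
g is negative-definite; reduce −g:
−g: flip: (268,118,13)→(13,-118,268)
−g: translate: b→12 (≡-118 mod 26), so (13,-118,268)→(13,12,3)
−g: flip: (13,12,3)→(3,-12,13)
−g: translate: b→0 (≡-12 mod 6), so (3,-12,13)→(3,0,1)
−g: flip: (3,0,1)→(1,0,3)
−g: reduced (well bottom): (1,0,3) with a≤c, −a<b≤a
flip sign back: reduced form of g is (-1,0,-3)
reduced forms (-1, 0, -3) vs (-1, 0, -3) ⇒ equivalent

yes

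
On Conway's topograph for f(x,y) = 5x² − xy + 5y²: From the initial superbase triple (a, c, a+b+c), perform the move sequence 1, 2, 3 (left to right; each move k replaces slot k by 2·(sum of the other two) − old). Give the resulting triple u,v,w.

start (5,5,9) = (f(1,0),f(0,1),f(1,1))
replace slot 1: 2·(5+9) − 5 = 23 → (23,5,9)
replace slot 2: 2·(23+9) − 5 = 59 → (23,59,9)
replace slot 3: 2·(23+59) − 9 = 155 → (23,59,155)

23,59,155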